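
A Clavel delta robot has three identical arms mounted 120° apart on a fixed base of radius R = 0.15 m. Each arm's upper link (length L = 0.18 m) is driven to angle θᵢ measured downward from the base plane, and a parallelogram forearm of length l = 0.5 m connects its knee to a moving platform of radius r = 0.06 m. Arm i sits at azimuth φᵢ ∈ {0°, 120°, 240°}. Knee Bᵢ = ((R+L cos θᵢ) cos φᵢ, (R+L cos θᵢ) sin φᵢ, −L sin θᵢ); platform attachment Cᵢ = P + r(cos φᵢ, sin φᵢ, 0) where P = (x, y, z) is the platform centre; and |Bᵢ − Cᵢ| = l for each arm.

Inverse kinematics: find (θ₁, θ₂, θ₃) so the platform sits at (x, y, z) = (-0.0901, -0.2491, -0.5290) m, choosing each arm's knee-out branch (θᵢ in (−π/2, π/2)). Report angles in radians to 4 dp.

φ1=0.0° → target in arm frame (-0.0901, -0.2491)
  e−x'=0.1801;  (l²−L²−(e−x')²−y'²−z²)/2L = -0.4354
  γ=atan2(-0.5290,0.1801)=-1.2427;  ψ=arccos(-0.7791)=2.4640;  θ1=γ+ψ≈1.2213
arm 2 (φ=120.0°): x'=-0.1707, y'=0.2026
  A=0.2607, B=-0.5290, C=(l²−L²−A²−y'²−z²)/(2L)=-0.4756
  θ2 = atan2(B,A) + arccos(C/0.5897) = 1.3961
rotate P by −φ3: (0.2608, 0.0465, -0.5290)
  A cos θ + B sin θ = C:  -0.1708·cos θ + -0.5290·sin θ = -0.2599
  √(A²+B²)=0.5559;  θ3 = -1.8831+2.0573 ≈ 0.1743

θ₁ = 1.2213, θ₂ = 1.3961, θ₃ = 0.1743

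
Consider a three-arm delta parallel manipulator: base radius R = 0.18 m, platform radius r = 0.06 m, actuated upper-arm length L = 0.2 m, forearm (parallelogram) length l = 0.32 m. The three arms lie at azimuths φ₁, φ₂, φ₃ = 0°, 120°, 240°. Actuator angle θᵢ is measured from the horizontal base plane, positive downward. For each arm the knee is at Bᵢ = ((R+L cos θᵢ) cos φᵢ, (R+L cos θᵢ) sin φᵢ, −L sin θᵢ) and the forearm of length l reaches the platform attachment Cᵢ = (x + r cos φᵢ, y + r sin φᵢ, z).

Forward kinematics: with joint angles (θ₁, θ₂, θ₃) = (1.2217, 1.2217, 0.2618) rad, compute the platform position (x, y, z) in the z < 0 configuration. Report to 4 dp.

(-0.0725, -0.1256, -0.3240)

φ1=0.0°: virtual centre (0.1884, 0.0000, -0.1879), radius l
arm 2 at φ=120.0°: ρ2 = 0.1884;  centre 2 = (-0.0942, 0.1632, -0.1879)
arm 3 at φ=240.0°: ρ3 = 0.3132;  centre 3 = (-0.1566, -0.2712, -0.0518)
eliminate P² terms by subtracting sphere 1 from 2 and 3
linear system: -0.5652x+0.3263y = 0.0000−0.0000z; -0.6900x+-0.5425y = 0.0299−0.2723z
det = 0.5318;  x = -0.0184+0.1671z,  y = -0.0318+0.2895z
quadratic in z: (1.1117)z²+(0.2883)z+(-0.0233)=0, √Δ=0.4322 → z ∈ {-0.3240, 0.0647}; z = -0.3240 (taking z<0)
x = -0.0725, y = -0.1256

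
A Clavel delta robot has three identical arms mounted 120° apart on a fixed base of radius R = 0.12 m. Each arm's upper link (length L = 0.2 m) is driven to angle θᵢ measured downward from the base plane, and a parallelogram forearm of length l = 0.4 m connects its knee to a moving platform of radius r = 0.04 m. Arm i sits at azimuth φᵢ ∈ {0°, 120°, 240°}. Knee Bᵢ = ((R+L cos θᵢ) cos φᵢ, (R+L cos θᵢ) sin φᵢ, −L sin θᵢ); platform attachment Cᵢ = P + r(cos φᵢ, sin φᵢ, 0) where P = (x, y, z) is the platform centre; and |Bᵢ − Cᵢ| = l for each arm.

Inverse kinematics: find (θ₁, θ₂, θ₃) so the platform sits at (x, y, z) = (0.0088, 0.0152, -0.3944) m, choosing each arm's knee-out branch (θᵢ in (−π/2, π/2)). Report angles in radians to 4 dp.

θ₁ = 0.4363, θ₂ = 0.4364, θ₃ = 0.5235

φ1=0.0° → target in arm frame (0.0088, 0.0152)
  A=0.0712, B=-0.3944, C=(l²−L²−A²−y'²−z²)/(2L)=-0.1021
  θ1 = atan2(B,A) + arccos(C/0.4008) = 0.4363
rotate P by −φ2: (0.0088, -0.0152, -0.3944)
  e−x'=0.0712;  (l²−L²−(e−x')²−y'²−z²)/2L = -0.1021
  θ2 = atan2(B,A) + arccos(C/0.4008) = 0.4364
arm 3 (φ=240.0°): x'=-0.0176, y'=0.0000
  A=0.0976, B=-0.3944, C=(l²−L²−A²−y'²−z²)/(2L)=-0.1127
  γ=atan2(-0.3944,0.0976)=-1.3283;  ψ=arccos(-0.2773)=1.8518;  θ3=γ+ψ≈0.5235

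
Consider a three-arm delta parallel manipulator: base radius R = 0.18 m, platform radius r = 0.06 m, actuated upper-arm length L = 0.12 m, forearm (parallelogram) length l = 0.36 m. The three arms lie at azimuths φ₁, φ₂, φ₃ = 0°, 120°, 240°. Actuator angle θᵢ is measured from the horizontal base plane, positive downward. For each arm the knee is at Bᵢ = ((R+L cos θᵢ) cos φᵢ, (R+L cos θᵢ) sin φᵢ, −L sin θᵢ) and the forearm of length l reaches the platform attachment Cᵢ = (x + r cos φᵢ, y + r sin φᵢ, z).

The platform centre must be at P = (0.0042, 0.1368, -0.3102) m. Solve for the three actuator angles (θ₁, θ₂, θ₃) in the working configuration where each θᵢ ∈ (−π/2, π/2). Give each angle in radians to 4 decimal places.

φ1=0.0° → target in arm frame (0.0042, 0.1368)
  A=0.1158, B=-0.3102, C=(l²−L²−A²−y'²−z²)/(2L)=-0.0548
  γ=atan2(-0.3102,0.1158)=-1.2135;  ψ=arccos(-0.1655)=1.7370;  θ1=γ+ψ≈0.5235
rotate P by −φ2: (0.1164, -0.0720, -0.3102)
  A=0.0036, B=-0.3102, C=(l²−L²−A²−y'²−z²)/(2L)=0.0574
  √(A²+B²)=0.3102;  θ2 = -1.5591+1.3847 ≈ -0.1744
φ3=240.0° → target in arm frame (-0.1206, -0.0648)
  e−x'=0.2406;  (l²−L²−(e−x')²−y'²−z²)/2L = -0.1796
  θ3 = atan2(B,A) + arccos(C/0.3926) = 1.1347

θ₁ = 0.5235, θ₂ = -0.1744, θ₃ = 1.1347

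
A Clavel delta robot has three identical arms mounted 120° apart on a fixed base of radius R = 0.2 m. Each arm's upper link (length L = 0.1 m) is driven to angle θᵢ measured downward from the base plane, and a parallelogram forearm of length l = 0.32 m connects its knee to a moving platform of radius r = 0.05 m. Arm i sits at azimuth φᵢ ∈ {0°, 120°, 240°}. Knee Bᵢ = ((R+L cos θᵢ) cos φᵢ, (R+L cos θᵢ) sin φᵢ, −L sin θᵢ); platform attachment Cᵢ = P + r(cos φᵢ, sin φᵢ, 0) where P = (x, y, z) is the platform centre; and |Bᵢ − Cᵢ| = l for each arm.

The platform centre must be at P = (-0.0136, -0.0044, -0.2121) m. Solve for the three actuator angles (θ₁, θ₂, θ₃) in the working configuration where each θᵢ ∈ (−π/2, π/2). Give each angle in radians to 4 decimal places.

rotate P by −φ1: (-0.0136, -0.0044, -0.2121)
  A=0.1636, B=-0.2121, C=(l²−L²−A²−y'²−z²)/(2L)=0.1031
  γ=atan2(-0.2121,0.1636)=-0.9138;  ψ=arccos(0.3851)=1.1755;  θ1=γ+ψ≈0.2617
arm 2 (φ=120.0°): x'=0.0030, y'=0.0140
  e−x'=0.1470;  (l²−L²−(e−x')²−y'²−z²)/2L = 0.1280
  θ2 = atan2(B,A) + arccos(C/0.2581) = 0.0870
rotate P by −φ3: (0.0106, -0.0096, -0.2121)
  A=0.1394, B=-0.2121, C=(l²−L²−A²−y'²−z²)/(2L)=0.1395
  γ=atan2(-0.2121,0.1394)=-0.9894;  ψ=arccos(0.5495)=0.9890;  θ3=γ+ψ≈-0.0003

θ₁ = 0.2617, θ₂ = 0.0870, θ₃ = -0.0003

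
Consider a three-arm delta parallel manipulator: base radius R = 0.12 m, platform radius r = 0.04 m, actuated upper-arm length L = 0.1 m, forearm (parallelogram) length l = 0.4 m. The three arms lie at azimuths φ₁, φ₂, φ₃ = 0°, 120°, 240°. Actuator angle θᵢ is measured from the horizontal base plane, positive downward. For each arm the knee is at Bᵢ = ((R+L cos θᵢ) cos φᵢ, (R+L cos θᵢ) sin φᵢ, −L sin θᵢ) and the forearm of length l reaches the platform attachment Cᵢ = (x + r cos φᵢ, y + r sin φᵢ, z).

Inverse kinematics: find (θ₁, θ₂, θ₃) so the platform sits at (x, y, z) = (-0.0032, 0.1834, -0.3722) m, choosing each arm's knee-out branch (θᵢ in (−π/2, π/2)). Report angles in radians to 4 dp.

θ₁ = 0.6112, θ₂ = -0.1746, θ₃ = 1.2219

rotate P by −φ1: (-0.0032, 0.1834, -0.3722)
  A=0.0832, B=-0.3722, C=(l²−L²−A²−y'²−z²)/(2L)=-0.1455
  γ=atan2(-0.3722,0.0832)=-1.3509;  ψ=arccos(-0.3814)=1.9621;  θ1=γ+ψ≈0.6112
rotate P by −φ2: (0.1604, -0.0889, -0.3722)
  e−x'=-0.0804;  (l²−L²−(e−x')²−y'²−z²)/2L = -0.0145
  √(A²+B²)=0.3808;  θ2 = -1.7836+1.6090 ≈ -0.1746
arm 3 (φ=240.0°): x'=-0.1572, y'=-0.0945
  A cos θ + B sin θ = C:  0.2372·cos θ + -0.3722·sin θ = -0.2687
  θ3 = atan2(B,A) + arccos(C/0.4414) = 1.2219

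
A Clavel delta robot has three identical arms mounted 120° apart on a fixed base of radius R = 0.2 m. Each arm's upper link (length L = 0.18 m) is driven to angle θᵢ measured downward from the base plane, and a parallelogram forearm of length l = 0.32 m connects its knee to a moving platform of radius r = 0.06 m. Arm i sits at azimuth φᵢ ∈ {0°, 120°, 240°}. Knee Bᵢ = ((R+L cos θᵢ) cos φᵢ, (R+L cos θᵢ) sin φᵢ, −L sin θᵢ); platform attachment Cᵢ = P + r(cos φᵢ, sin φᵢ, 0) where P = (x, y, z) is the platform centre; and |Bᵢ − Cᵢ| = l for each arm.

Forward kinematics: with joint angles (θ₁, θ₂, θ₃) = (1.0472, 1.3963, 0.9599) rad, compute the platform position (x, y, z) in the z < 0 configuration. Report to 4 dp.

(0.0230, -0.0629, -0.3917)

arm 1 at φ=0.0°: ρ1 = 0.2300;  S1 = (0.2300, 0.0000, -0.1559)
arm 2 at φ=120.0°: ρ2 = 0.1713;  S2 = (-0.0856, 0.1483, -0.1773)
φ3=240.0°: virtual centre (-0.1216, -0.2107, -0.1474), radius l
eliminate P² terms by subtracting sphere 1 from 2 and 3
plane₁₂: -0.6312x+0.2966y+-0.0428z = -0.0164
Cramer: x(z) = 0.0123-0.0274z;  y(z) = -0.0293+0.0858z
into |P−S₁|² = l²: 1.0081z² + 0.3187z + -0.0298 = 0;  Δ = 0.2219;  z = -0.3917 or 0.0756 → z<0 root = -0.3917
x = 0.0230, y = -0.0629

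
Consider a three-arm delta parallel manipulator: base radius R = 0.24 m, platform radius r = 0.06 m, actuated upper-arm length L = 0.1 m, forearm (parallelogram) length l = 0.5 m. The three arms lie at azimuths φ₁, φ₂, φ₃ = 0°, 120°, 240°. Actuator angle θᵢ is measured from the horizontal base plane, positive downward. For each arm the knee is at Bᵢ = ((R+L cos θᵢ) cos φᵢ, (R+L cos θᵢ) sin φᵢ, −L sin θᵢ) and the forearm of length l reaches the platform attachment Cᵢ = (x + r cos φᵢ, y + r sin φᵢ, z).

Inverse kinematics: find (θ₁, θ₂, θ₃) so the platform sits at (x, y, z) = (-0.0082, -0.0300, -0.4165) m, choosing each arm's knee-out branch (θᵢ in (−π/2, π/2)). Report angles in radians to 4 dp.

θ₁ = 0.0876, θ₂ = 0.1747, θ₃ = -0.1745

arm 1 (φ=0.0°): x'=-0.0082, y'=-0.0300
  A=0.1882, B=-0.4165, C=(l²−L²−A²−y'²−z²)/(2L)=0.1510
  √(A²+B²)=0.4570;  θ1 = -1.1464+1.2340 ≈ 0.0876
φ2=120.0° → target in arm frame (-0.0219, 0.0221)
  A cos θ + B sin θ = C:  0.2019·cos θ + -0.4165·sin θ = 0.1264
  √(A²+B²)=0.4628;  θ2 = -1.1195+1.2942 ≈ 0.1747
φ3=240.0° → target in arm frame (0.0301, 0.0079)
  A cos θ + B sin θ = C:  0.1499·cos θ + -0.4165·sin θ = 0.2199
  θ3 = atan2(B,A) + arccos(C/0.4427) = -0.1745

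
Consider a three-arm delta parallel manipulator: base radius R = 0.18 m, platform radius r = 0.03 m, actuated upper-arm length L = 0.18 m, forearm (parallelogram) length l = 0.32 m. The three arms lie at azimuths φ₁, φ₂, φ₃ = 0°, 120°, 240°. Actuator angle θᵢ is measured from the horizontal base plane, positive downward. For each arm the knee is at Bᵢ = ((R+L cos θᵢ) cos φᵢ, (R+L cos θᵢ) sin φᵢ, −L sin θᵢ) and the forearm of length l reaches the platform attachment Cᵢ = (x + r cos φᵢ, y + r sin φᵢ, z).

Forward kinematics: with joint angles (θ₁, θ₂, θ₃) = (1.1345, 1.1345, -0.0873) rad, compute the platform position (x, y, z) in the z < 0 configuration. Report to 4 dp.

arm 1 at φ=0.0°: ρ1 = 0.2261;  O1 = (0.2261, 0.0000, -0.1631)
O2 = (0.2261·cos120.0°, 0.2261·sin120.0°, -0.1631) = (-0.1130, 0.1958, -0.1631)
φ3=240.0°: virtual centre (-0.1647, -0.2852, 0.0157), radius l
eliminate P² terms by subtracting sphere 1 from 2 and 3
plane₁₂: -0.6782x+0.3916y+0.0000z = 0.0000
det = 0.6928;  x = -0.0175+0.2021z,  y = -0.0303+0.3501z
quadratic in z: (1.1634)z²+(0.2066)z+(-0.0155)=0, √Δ=0.3391 → z ∈ {-0.2345, 0.0570}; z = -0.2345 (taking z<0)
x = -0.0649, y = -0.1124

(-0.0649, -0.1124, -0.2345)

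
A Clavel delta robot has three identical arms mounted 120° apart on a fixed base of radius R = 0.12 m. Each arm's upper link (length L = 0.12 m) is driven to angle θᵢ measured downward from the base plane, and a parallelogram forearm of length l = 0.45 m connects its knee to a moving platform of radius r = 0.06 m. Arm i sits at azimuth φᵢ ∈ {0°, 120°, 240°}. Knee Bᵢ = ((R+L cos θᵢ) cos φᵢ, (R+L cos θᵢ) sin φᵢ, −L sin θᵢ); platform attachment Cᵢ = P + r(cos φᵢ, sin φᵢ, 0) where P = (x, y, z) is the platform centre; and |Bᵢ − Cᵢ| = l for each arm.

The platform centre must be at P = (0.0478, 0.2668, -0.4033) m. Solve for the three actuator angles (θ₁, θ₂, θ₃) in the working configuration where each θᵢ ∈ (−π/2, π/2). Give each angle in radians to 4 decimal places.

φ1=0.0° → target in arm frame (0.0478, 0.2668)
  A=0.0122, B=-0.4033, C=(l²−L²−A²−y'²−z²)/(2L)=-0.1912
  √(A²+B²)=0.4035;  θ1 = -1.5406+2.0644 ≈ 0.5239
arm 2 (φ=120.0°): x'=0.2072, y'=-0.1748
  A=-0.1472, B=-0.4033, C=(l²−L²−A²−y'²−z²)/(2L)=-0.1115
  √(A²+B²)=0.4293;  θ2 = -1.9207+1.8335 ≈ -0.0871
arm 3 (φ=240.0°): x'=-0.2550, y'=-0.0920
  A=0.3150, B=-0.4033, C=(l²−L²−A²−y'²−z²)/(2L)=-0.3426
  γ=atan2(-0.4033,0.3150)=-0.9078;  ψ=arccos(-0.6694)=2.3042;  θ3=γ+ψ≈1.3965

θ₁ = 0.5239, θ₂ = -0.0871, θ₃ = 1.3965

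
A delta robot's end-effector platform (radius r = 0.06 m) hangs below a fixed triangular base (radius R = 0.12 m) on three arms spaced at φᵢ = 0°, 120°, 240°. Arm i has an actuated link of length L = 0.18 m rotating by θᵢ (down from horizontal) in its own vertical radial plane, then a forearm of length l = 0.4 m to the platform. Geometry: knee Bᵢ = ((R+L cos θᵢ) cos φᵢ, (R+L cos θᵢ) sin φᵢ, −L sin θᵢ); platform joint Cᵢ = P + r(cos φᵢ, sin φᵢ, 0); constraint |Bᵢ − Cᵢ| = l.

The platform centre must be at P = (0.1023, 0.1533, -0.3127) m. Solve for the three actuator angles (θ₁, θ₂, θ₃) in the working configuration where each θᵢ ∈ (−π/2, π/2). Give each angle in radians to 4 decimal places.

φ1=0.0° → target in arm frame (0.1023, 0.1533)
  A cos θ + B sin θ = C:  -0.0423·cos θ + -0.3127·sin θ = 0.0126
  √(A²+B²)=0.3155;  θ1 = -1.7053+1.5309 ≈ -0.1743
arm 2 (φ=120.0°): x'=0.0816, y'=-0.1652
  A cos θ + B sin θ = C:  -0.0216·cos θ + -0.3127·sin θ = 0.0057
  γ=atan2(-0.3127,-0.0216)=-1.6398;  ψ=arccos(0.0181)=1.5527;  θ2=γ+ψ≈-0.0871
rotate P by −φ3: (-0.1839, 0.0119, -0.3127)
  A cos θ + B sin θ = C:  0.2439·cos θ + -0.3127·sin θ = -0.0828
  γ=atan2(-0.3127,0.2439)=-0.9084;  ψ=arccos(-0.2088)=1.7812;  θ3=γ+ψ≈0.8728

θ₁ = -0.1743, θ₂ = -0.0871, θ₃ = 0.8728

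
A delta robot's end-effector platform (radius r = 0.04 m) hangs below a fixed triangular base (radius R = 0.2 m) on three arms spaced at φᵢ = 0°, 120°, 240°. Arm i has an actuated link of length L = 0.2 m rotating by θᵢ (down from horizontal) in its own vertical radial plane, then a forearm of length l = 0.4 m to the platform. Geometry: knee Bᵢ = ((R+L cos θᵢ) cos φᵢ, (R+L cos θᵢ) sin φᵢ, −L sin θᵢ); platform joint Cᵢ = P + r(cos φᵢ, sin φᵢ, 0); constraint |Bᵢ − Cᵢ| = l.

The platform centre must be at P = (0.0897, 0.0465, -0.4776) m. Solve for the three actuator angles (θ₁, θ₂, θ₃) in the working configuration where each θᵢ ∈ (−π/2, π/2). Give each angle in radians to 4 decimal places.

θ₁ = 0.7854, θ₂ = 1.1349, θ₃ = 1.3965

arm 1 (φ=0.0°): x'=0.0897, y'=0.0465
  e−x'=0.0703;  (l²−L²−(e−x')²−y'²−z²)/2L = -0.2880
  γ=atan2(-0.4776,0.0703)=-1.4247;  ψ=arccos(-0.5966)=2.2101;  θ1=γ+ψ≈0.7854
φ2=120.0° → target in arm frame (-0.0046, -0.1009)
  A=0.1646, B=-0.4776, C=(l²−L²−A²−y'²−z²)/(2L)=-0.3634
  √(A²+B²)=0.5052;  θ2 = -1.2389+2.3738 ≈ 1.1349
arm 3 (φ=240.0°): x'=-0.0851, y'=0.0544
  A=0.2451, B=-0.4776, C=(l²−L²−A²−y'²−z²)/(2L)=-0.4279
  γ=atan2(-0.4776,0.2451)=-1.0966;  ψ=arccos(-0.7970)=2.4932;  θ3=γ+ψ≈1.3965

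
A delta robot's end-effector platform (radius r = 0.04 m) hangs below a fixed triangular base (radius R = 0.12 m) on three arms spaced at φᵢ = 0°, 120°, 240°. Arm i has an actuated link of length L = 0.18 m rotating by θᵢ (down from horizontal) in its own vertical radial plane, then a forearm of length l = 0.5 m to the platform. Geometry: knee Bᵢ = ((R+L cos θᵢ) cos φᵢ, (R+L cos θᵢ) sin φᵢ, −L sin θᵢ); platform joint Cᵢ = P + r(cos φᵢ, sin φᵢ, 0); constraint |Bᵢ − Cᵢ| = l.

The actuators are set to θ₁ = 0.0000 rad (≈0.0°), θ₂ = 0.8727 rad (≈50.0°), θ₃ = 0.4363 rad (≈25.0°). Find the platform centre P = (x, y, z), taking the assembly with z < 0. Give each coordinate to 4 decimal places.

(0.1527, -0.0974, -0.4785)

arm 1 at φ=0.0°: ρ1 = 0.2600;  S1 = (0.2600, 0.0000, 0.0000)
φ2=120.0°: virtual centre (-0.0978, 0.1695, -0.1379), radius l
S3 = (0.2431·cos240.0°, 0.2431·sin240.0°, -0.0761) = (-0.1216, -0.2106, -0.0761)
|S₂|²−|S₁|² = -0.0103;  |S₃|²−|S₁|² = -0.0027
linear system: -0.7157x+0.3390y = -0.0103−-0.2758z; -0.7631x+-0.4211y = -0.0027−-0.1521z
det = 0.5601;  x = 0.0094+-0.2994z,  y = -0.0106+0.1814z
into |P−S₁|² = l²: 1.1226z² + 0.1463z + -0.1871 = 0;  Δ = 0.8614;  z = -0.4785 or 0.3482 → z<0 root = -0.4785
x = 0.1527, y = -0.0974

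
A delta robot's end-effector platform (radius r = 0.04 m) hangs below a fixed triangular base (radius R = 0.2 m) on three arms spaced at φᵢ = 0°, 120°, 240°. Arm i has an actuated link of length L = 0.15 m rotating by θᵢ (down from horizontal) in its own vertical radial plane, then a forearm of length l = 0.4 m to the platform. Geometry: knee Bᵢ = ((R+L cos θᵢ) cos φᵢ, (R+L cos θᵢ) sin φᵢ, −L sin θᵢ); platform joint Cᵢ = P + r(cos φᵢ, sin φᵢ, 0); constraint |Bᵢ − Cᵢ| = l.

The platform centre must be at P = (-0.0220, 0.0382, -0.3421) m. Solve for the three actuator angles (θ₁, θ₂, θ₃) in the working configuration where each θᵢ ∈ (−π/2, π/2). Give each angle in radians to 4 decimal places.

θ₁ = 0.6107, θ₂ = 0.2618, θ₃ = 0.6111

arm 1 (φ=0.0°): x'=-0.0220, y'=0.0382
  e−x'=0.1820;  (l²−L²−(e−x')²−y'²−z²)/2L = -0.0471
  θ1 = atan2(B,A) + arccos(C/0.3875) = 0.6107
arm 2 (φ=120.0°): x'=0.0441, y'=0.0000
  A cos θ + B sin θ = C:  0.1159·cos θ + -0.3421·sin θ = 0.0234
  √(A²+B²)=0.3612;  θ2 = -1.2441+1.5059 ≈ 0.2618
arm 3 (φ=240.0°): x'=-0.0221, y'=-0.0382
  e−x'=0.1821;  (l²−L²−(e−x')²−y'²−z²)/2L = -0.0471
  θ3 = atan2(B,A) + arccos(C/0.3875) = 0.6111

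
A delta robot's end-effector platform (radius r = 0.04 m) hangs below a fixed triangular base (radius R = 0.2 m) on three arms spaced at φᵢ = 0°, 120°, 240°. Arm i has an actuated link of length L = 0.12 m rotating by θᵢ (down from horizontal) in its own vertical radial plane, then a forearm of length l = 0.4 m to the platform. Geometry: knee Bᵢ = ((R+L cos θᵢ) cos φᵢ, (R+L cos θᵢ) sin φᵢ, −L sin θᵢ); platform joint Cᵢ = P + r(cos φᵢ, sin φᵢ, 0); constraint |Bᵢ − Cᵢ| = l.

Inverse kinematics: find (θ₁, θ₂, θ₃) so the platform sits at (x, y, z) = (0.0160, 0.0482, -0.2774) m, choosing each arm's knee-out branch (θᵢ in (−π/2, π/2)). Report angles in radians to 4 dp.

θ₁ = -0.1744, θ₂ = -0.3495, θ₃ = 0.3488

arm 1 (φ=0.0°): x'=0.0160, y'=0.0482
  A=0.1440, B=-0.2774, C=(l²−L²−A²−y'²−z²)/(2L)=0.1900
  √(A²+B²)=0.3125;  θ1 = -1.0920+0.9175 ≈ -0.1744
φ2=120.0° → target in arm frame (0.0337, -0.0380)
  A cos θ + B sin θ = C:  0.1263·cos θ + -0.2774·sin θ = 0.2136
  θ2 = atan2(B,A) + arccos(C/0.3048) = -0.3495
φ3=240.0° → target in arm frame (-0.0497, -0.0102)
  e−x'=0.2097;  (l²−L²−(e−x')²−y'²−z²)/2L = 0.1023
  √(A²+B²)=0.3478;  θ3 = -0.9234+1.2722 ≈ 0.3488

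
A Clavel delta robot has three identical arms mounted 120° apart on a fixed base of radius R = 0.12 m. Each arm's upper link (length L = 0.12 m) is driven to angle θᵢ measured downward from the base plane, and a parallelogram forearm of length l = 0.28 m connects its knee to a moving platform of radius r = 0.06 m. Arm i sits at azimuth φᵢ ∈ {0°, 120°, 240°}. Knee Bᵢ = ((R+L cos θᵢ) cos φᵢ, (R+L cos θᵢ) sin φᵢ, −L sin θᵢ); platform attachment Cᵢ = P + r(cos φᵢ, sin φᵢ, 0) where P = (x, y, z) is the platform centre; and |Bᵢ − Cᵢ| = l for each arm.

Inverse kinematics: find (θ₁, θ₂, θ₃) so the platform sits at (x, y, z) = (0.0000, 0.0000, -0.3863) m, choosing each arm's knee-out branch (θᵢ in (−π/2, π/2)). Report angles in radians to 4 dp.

arm 1 (φ=0.0°): x'=0.0000, y'=0.0000
  A=0.0600, B=-0.3863, C=(l²−L²−A²−y'²−z²)/(2L)=-0.3701
  θ1 = atan2(B,A) + arccos(C/0.3909) = 1.3971
rotate P by −φ2: (0.0000, 0.0000, -0.3863)
  e−x'=0.0600;  (l²−L²−(e−x')²−y'²−z²)/2L = -0.3701
  √(A²+B²)=0.3909;  θ2 = -1.4167+2.8138 ≈ 1.3971
arm 3 (φ=240.0°): x'=0.0000, y'=0.0000
  e−x'=0.0600;  (l²−L²−(e−x')²−y'²−z²)/2L = -0.3701
  √(A²+B²)=0.3909;  θ3 = -1.4167+2.8138 ≈ 1.3971

θ₁ = 1.3971, θ₂ = 1.3971, θ₃ = 1.3971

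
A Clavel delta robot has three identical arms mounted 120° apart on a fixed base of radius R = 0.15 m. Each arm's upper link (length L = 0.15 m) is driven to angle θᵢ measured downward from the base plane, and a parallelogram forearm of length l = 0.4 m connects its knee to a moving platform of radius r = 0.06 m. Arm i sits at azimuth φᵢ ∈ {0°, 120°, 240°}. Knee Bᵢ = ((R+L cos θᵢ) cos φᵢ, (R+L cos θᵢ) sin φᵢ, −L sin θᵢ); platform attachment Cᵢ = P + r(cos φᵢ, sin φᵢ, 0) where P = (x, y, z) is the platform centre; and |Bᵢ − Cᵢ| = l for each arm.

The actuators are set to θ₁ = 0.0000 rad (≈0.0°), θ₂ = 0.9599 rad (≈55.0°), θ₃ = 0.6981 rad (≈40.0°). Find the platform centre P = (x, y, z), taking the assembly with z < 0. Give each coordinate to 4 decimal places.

O1 = (0.2400·cos0.0°, 0.2400·sin0.0°, 0.0000) = (0.2400, 0.0000, 0.0000)
arm 2 at φ=120.0°: e+L cos θ2 = 0.1760;  O2 = (-0.0880, 0.1525, -0.1229)
arm 3 at φ=240.0°: e+L cos θ3 = 0.2049;  O3 = (-0.1025, -0.1775, -0.0964)
|O₂|²−|O₁|² = -0.0115;  |O₃|²−|O₁|² = -0.0063
plane₁₂: -0.6560x+0.3049y+-0.2457z = -0.0115
Cramer: x(z) = 0.0136-0.3306z;  y(z) = -0.0085+0.0947z
sphere 1 gives Az²+Bz+C=0 with A=1.1182, B=0.1481, C=-0.1087;  B²−4AC=0.5080;  roots -0.3849, 0.2525;  negative root z = -0.3849
x = 0.1409, y = -0.0449

(0.1409, -0.0449, -0.3849)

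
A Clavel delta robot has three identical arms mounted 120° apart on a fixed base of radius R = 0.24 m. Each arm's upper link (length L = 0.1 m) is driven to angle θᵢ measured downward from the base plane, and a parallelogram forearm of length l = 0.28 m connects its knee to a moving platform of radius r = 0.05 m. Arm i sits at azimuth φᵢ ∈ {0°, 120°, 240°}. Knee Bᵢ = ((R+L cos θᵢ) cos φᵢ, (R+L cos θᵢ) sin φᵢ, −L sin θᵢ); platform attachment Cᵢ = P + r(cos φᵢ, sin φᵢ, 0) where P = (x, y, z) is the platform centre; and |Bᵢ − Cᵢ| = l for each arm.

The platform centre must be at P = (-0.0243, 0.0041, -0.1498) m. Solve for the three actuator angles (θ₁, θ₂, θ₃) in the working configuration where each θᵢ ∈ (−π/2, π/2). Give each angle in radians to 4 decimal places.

θ₁ = 0.9604, θ₂ = 0.5234, θ₃ = 0.6112

rotate P by −φ1: (-0.0243, 0.0041, -0.1498)
  A=0.2143, B=-0.1498, C=(l²−L²−A²−y'²−z²)/(2L)=0.0001
  θ1 = atan2(B,A) + arccos(C/0.2615) = 0.9604
arm 2 (φ=120.0°): x'=0.0157, y'=0.0190
  A cos θ + B sin θ = C:  0.1743·cos θ + -0.1498·sin θ = 0.0761
  θ2 = atan2(B,A) + arccos(C/0.2298) = 0.5234
arm 3 (φ=240.0°): x'=0.0086, y'=-0.0231
  A=0.1814, B=-0.1498, C=(l²−L²−A²−y'²−z²)/(2L)=0.0626
  √(A²+B²)=0.2353;  θ3 = -0.6903+1.3015 ≈ 0.6112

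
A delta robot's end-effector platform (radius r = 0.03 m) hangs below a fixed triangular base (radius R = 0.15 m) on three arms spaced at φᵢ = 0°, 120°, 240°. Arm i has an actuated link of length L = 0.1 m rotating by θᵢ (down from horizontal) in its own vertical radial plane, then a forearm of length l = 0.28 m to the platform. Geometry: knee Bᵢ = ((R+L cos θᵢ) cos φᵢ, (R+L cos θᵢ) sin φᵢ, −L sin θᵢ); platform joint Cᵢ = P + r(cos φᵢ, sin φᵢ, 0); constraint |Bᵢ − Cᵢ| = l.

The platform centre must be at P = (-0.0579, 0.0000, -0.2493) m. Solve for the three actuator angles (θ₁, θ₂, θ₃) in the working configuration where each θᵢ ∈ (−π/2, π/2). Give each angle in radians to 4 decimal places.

arm 1 (φ=0.0°): x'=-0.0579, y'=0.0000
  A cos θ + B sin θ = C:  0.1779·cos θ + -0.2493·sin θ = -0.1270
  √(A²+B²)=0.3063;  θ1 = -0.9510+1.9984 ≈ 1.0474
φ2=120.0° → target in arm frame (0.0289, 0.0501)
  A=0.0911, B=-0.2493, C=(l²−L²−A²−y'²−z²)/(2L)=-0.0228
  θ2 = atan2(B,A) + arccos(C/0.2654) = 0.4361
φ3=240.0° → target in arm frame (0.0290, -0.0501)
  A cos θ + B sin θ = C:  0.0910·cos θ + -0.2493·sin θ = -0.0228
  √(A²+B²)=0.2654;  θ3 = -1.2206+1.6567 ≈ 0.4361

θ₁ = 1.0474, θ₂ = 0.4361, θ₃ = 0.4361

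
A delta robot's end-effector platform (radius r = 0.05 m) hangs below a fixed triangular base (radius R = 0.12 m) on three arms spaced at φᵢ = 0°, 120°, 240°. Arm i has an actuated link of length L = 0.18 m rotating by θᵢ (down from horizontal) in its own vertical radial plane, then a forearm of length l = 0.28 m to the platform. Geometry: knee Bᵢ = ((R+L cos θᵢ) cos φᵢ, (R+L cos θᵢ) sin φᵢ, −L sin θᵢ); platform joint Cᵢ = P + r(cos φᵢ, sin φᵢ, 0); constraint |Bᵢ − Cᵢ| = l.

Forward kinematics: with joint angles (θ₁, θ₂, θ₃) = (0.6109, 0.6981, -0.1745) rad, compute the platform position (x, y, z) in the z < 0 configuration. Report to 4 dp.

(-0.0344, -0.0787, -0.1970)

S1 = (0.2174·cos0.0°, 0.2174·sin0.0°, -0.1032) = (0.2174, 0.0000, -0.1032)
φ2=120.0°: virtual centre (-0.1039, 0.1800, -0.1157), radius l
arm 3 at φ=240.0°: ρ3 = 0.2473;  S3 = (-0.1236, -0.2141, 0.0313)
subtract pairs → two planes through P
[-0.6428 0.3601 -0.0249]·P = -0.0013;  [-0.6822 -0.4283 0.2690]·P = 0.0042
det = 0.5209;  x = -0.0018+0.1655z,  y = -0.0069+0.3645z
into |P−S₁|² = l²: 1.1603z² + 0.1289z + -0.0196 = 0;  Δ = 0.1077;  z = -0.1970 or 0.0859 → z<0 root = -0.1970
x = -0.0344, y = -0.0787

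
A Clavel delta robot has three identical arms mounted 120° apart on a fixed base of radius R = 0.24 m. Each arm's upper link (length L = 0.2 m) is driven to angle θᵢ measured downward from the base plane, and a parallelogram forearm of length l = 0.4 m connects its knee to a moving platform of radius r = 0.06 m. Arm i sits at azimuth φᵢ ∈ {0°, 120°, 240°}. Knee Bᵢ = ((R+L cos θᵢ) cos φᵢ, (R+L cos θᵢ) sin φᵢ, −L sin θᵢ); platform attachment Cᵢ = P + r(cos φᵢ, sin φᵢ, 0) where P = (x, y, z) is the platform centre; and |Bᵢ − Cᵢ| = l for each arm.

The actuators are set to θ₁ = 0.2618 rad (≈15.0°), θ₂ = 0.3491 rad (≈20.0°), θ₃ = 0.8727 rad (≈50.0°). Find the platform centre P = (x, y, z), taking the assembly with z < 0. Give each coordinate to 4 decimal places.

centre 1 = (0.3732·cos0.0°, 0.3732·sin0.0°, -0.0518) = (0.3732, 0.0000, -0.0518)
arm 2 at φ=120.0°: ρ2 = 0.3679;  centre 2 = (-0.1840, 0.3186, -0.0684)
arm 3 at φ=240.0°: ρ3 = 0.3086;  centre 3 = (-0.1543, -0.2672, -0.1532)
|centre ₂|²−|centre ₁|² = -0.0019;  |centre ₃|²−|centre ₁|² = -0.0233
linear system: -1.1143x+0.6373y = -0.0019−-0.0333z; -1.0549x+-0.5344y = -0.0233−-0.2029z
Cramer: x(z) = 0.0125-0.1160z;  y(z) = 0.0189-0.1506z
into |P−centre ₁|² = l²: 1.0362z² + 0.1815z + -0.0269 = 0;  Δ = 0.1443;  z = -0.2709 or 0.0957 → z<0 root = -0.2709
x = 0.0439, y = 0.0597

(0.0439, 0.0597, -0.2709)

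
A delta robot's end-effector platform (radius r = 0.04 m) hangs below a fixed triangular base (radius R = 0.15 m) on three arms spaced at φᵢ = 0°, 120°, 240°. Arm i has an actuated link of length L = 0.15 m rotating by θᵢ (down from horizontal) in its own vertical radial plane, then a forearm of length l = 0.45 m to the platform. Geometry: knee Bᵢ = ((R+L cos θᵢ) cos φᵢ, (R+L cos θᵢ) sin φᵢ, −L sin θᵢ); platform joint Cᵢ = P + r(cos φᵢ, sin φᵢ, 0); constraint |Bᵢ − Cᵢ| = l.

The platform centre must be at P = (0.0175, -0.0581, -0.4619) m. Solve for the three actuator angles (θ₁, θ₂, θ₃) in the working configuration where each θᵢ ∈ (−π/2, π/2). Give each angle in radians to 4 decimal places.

θ₁ = 0.5238, θ₂ = 0.7855, θ₃ = 0.4366

φ1=0.0° → target in arm frame (0.0175, -0.0581)
  A cos θ + B sin θ = C:  0.0925·cos θ + -0.4619·sin θ = -0.1509
  γ=atan2(-0.4619,0.0925)=-1.3732;  ψ=arccos(-0.3204)=1.8970;  θ1=γ+ψ≈0.5238
arm 2 (φ=120.0°): x'=-0.0591, y'=0.0139
  e−x'=0.1691;  (l²−L²−(e−x')²−y'²−z²)/2L = -0.2071
  √(A²+B²)=0.4919;  θ2 = -1.2199+2.0054 ≈ 0.7855
arm 3 (φ=240.0°): x'=0.0416, y'=0.0442
  A cos θ + B sin θ = C:  0.0684·cos θ + -0.4619·sin θ = -0.1333
  θ3 = atan2(B,A) + arccos(C/0.4669) = 0.4366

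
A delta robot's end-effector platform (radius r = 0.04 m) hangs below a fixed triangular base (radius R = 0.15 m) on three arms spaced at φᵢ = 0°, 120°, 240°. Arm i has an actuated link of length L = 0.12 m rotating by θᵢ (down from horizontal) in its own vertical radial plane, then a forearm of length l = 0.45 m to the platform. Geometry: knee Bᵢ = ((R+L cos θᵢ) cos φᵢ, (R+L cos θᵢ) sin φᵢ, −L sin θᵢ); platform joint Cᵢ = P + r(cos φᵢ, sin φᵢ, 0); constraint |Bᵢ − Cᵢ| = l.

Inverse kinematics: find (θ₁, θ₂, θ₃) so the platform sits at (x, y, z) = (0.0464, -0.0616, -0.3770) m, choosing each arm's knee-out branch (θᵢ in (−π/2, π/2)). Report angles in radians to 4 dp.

rotate P by −φ1: (0.0464, -0.0616, -0.3770)
  A=0.0636, B=-0.3770, C=(l²−L²−A²−y'²−z²)/(2L)=0.1589
  θ1 = atan2(B,A) + arccos(C/0.3823) = -0.2614
arm 2 (φ=120.0°): x'=-0.0765, y'=-0.0094
  A=0.1865, B=-0.3770, C=(l²−L²−A²−y'²−z²)/(2L)=0.0462
  √(A²+B²)=0.4206;  θ2 = -1.1113+1.4608 ≈ 0.3495
φ3=240.0° → target in arm frame (0.0301, 0.0710)
  e−x'=0.0799;  (l²−L²−(e−x')²−y'²−z²)/2L = 0.1440
  θ3 = atan2(B,A) + arccos(C/0.3854) = -0.1742

θ₁ = -0.2614, θ₂ = 0.3495, θ₃ = -0.1742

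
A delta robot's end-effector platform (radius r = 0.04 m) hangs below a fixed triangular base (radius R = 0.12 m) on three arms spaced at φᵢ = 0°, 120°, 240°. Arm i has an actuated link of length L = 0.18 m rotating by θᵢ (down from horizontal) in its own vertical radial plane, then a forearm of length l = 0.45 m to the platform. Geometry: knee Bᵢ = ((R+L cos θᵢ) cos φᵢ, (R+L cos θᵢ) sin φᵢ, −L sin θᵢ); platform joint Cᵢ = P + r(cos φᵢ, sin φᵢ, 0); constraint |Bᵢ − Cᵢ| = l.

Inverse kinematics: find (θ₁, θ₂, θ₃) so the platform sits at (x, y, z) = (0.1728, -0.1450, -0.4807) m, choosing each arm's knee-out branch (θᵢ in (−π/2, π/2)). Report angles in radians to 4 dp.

φ1=0.0° → target in arm frame (0.1728, -0.1450)
  A cos θ + B sin θ = C:  -0.0928·cos θ + -0.4807·sin θ = -0.2517
  γ=atan2(-0.4807,-0.0928)=-1.7615;  ψ=arccos(-0.5141)=2.1108;  θ1=γ+ψ≈0.3493
φ2=120.0° → target in arm frame (-0.2120, -0.0771)
  A=0.2920, B=-0.4807, C=(l²−L²−A²−y'²−z²)/(2L)=-0.4227
  θ2 = atan2(B,A) + arccos(C/0.5624) = 1.3963
rotate P by −φ3: (0.0392, 0.2221, -0.4807)
  e−x'=0.0408;  (l²−L²−(e−x')²−y'²−z²)/2L = -0.3111
  √(A²+B²)=0.4824;  θ3 = -1.4861+2.2716 ≈ 0.7855

θ₁ = 0.3493, θ₂ = 1.3963, θ₃ = 0.7855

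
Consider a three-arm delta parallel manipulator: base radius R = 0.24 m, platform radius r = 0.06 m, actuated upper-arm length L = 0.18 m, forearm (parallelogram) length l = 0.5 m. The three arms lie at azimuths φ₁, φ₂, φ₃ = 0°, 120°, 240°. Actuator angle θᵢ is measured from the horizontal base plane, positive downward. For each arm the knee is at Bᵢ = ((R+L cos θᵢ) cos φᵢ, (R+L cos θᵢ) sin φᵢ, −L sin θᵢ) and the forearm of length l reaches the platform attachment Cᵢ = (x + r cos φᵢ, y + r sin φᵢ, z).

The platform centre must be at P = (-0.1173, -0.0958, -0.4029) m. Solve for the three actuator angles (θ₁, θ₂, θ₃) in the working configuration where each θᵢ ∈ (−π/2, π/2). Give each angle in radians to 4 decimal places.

rotate P by −φ1: (-0.1173, -0.0958, -0.4029)
  A=0.2973, B=-0.4029, C=(l²−L²−A²−y'²−z²)/(2L)=-0.1175
  θ1 = atan2(B,A) + arccos(C/0.5007) = 0.8725
φ2=120.0° → target in arm frame (-0.0243, 0.1495)
  A cos θ + B sin θ = C:  0.2043·cos θ + -0.4029·sin θ = -0.0245
  √(A²+B²)=0.4517;  θ2 = -1.1015+1.6250 ≈ 0.5236
φ3=240.0° → target in arm frame (0.1416, -0.0537)
  A cos θ + B sin θ = C:  0.0384·cos θ + -0.4029·sin θ = 0.1414
  θ3 = atan2(B,A) + arccos(C/0.4047) = -0.2620

θ₁ = 0.8725, θ₂ = 0.5236, θ₃ = -0.2620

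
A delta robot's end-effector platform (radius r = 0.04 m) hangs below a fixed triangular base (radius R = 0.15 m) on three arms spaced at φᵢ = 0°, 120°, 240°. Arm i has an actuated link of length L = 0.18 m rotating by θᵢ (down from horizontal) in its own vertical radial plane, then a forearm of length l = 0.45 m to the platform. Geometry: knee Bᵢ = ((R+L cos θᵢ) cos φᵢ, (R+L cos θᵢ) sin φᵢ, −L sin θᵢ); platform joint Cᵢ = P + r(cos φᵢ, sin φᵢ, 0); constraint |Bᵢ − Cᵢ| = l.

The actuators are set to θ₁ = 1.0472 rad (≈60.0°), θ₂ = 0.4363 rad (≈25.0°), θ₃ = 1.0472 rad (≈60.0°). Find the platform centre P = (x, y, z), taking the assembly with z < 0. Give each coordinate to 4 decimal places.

(-0.0645, 0.1117, -0.5024)

S1 = (0.2000·cos0.0°, 0.2000·sin0.0°, -0.1559) = (0.2000, 0.0000, -0.1559)
arm 2 at φ=120.0°: ρ2 = 0.2731;  S2 = (-0.1366, 0.2365, -0.0761)
φ3=240.0°: virtual centre (-0.1000, -0.1732, -0.1559), radius l
|S₂|²−|S₁|² = 0.0161;  |S₃|²−|S₁|² = 0.0000
plane₁₂: -0.6731x+0.4731y+0.1596z = 0.0161
det = 0.5170;  x = -0.0108+0.1070z,  y = 0.0187+-0.1853z
quadratic in z: (1.0458)z²+(0.2598)z+(-0.1334)=0, √Δ=0.7909 → z ∈ {-0.5024, 0.2540}; z = -0.5024 (taking z<0)
x = -0.0645, y = 0.1117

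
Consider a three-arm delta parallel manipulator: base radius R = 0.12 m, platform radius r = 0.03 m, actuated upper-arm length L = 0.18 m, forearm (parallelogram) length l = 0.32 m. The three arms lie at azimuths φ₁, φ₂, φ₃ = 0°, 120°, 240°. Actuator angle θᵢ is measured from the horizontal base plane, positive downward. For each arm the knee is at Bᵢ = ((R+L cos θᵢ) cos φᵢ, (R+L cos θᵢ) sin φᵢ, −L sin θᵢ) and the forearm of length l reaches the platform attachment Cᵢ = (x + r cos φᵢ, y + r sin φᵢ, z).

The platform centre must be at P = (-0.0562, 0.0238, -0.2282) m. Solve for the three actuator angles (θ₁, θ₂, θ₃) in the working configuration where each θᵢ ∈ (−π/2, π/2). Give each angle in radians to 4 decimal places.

arm 1 (φ=0.0°): x'=-0.0562, y'=0.0238
  A cos θ + B sin θ = C:  0.1462·cos θ + -0.2282·sin θ = -0.0112
  √(A²+B²)=0.2710;  θ1 = -1.0010+1.6120 ≈ 0.6110
φ2=120.0° → target in arm frame (0.0487, 0.0368)
  A cos θ + B sin θ = C:  0.0413·cos θ + -0.2282·sin θ = 0.0413
  γ=atan2(-0.2282,0.0413)=-1.3918;  ψ=arccos(0.1781)=1.3918;  θ2=γ+ψ≈0.0000
arm 3 (φ=240.0°): x'=0.0075, y'=-0.0606
  A=0.0825, B=-0.2282, C=(l²−L²−A²−y'²−z²)/(2L)=0.0207
  θ3 = atan2(B,A) + arccos(C/0.2427) = 0.2616

θ₁ = 0.6110, θ₂ = 0.0000, θ₃ = 0.2616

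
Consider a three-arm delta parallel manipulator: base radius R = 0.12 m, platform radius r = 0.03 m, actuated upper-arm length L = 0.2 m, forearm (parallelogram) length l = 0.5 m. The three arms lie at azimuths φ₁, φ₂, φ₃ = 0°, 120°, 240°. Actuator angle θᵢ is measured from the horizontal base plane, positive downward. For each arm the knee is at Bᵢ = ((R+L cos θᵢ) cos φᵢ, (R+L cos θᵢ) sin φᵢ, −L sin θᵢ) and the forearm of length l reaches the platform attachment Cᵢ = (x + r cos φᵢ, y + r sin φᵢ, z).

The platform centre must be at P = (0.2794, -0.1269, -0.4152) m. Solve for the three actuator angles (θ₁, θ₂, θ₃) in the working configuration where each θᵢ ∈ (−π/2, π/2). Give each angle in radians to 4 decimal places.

rotate P by −φ1: (0.2794, -0.1269, -0.4152)
  A cos θ + B sin θ = C:  -0.1894·cos θ + -0.4152·sin θ = -0.0359
  γ=atan2(-0.4152,-0.1894)=-1.9988;  ψ=arccos(-0.0787)=1.6496;  θ1=γ+ψ≈-0.3492
rotate P by −φ2: (-0.2496, -0.1785, -0.4152)
  A cos θ + B sin θ = C:  0.3396·cos θ + -0.4152·sin θ = -0.2740
  √(A²+B²)=0.5364;  θ2 = -0.8852+2.1069 ≈ 1.2216
φ3=240.0° → target in arm frame (-0.0298, 0.3054)
  A=0.1198, B=-0.4152, C=(l²−L²−A²−y'²−z²)/(2L)=-0.1751
  γ=atan2(-0.4152,0.1198)=-1.2899;  ψ=arccos(-0.4051)=1.9879;  θ3=γ+ψ≈0.6980

θ₁ = -0.3492, θ₂ = 1.2216, θ₃ = 0.6980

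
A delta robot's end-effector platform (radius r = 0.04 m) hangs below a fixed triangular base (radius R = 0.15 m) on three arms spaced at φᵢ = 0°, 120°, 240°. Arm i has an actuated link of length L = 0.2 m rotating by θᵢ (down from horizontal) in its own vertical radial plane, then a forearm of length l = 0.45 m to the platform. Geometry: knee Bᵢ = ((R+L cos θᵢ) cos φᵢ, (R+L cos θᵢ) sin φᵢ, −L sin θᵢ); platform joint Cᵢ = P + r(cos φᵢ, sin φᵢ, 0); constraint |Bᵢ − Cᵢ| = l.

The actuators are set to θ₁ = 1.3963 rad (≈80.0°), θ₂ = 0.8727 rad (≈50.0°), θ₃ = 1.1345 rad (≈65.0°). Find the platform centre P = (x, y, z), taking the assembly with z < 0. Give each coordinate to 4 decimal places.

φ1=0.0°: virtual centre (0.1447, 0.0000, -0.1970), radius l
arm 2 at φ=120.0°: e+L cos θ2 = 0.2386;  O2 = (-0.1193, 0.2066, -0.1532)
φ3=240.0°: virtual centre (-0.0973, -0.1685, -0.1813), radius l
eliminate P² terms by subtracting sphere 1 from 2 and 3
linear system: -0.5280x+0.4132y = 0.0206−0.0875z; -0.4840x+-0.3369y = 0.0110−0.0314z
det = 0.3779;  x = -0.0304+0.1124z,  y = 0.0111+-0.0682z
quadratic in z: (1.0173)z²+(0.3531)z+(-0.1329)=0, √Δ=0.8158 → z ∈ {-0.5745, 0.2274}; z = -0.5745 (taking z<0)
x = -0.0949, y = 0.0503

(-0.0949, 0.0503, -0.5745)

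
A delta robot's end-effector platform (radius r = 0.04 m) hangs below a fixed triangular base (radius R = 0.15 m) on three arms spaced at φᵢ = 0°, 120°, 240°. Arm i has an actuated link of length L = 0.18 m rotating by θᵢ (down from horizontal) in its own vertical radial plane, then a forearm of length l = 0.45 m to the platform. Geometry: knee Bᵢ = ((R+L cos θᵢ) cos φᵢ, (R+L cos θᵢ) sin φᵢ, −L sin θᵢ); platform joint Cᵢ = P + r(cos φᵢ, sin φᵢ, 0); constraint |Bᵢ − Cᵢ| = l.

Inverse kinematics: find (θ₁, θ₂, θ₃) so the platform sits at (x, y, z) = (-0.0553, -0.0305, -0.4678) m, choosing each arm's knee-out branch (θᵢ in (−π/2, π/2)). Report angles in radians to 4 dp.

rotate P by −φ1: (-0.0553, -0.0305, -0.4678)
  A cos θ + B sin θ = C:  0.1653·cos θ + -0.4678·sin θ = -0.2139
  θ1 = atan2(B,A) + arccos(C/0.4961) = 0.7853
rotate P by −φ2: (0.0012, 0.0631, -0.4678)
  e−x'=0.1088;  (l²−L²−(e−x')²−y'²−z²)/2L = -0.1793
  θ2 = atan2(B,A) + arccos(C/0.4803) = 0.6111
arm 3 (φ=240.0°): x'=0.0541, y'=-0.0326
  A cos θ + B sin θ = C:  0.0559·cos θ + -0.4678·sin θ = -0.1470
  θ3 = atan2(B,A) + arccos(C/0.4711) = 0.4364

θ₁ = 0.7853, θ₂ = 0.6111, θ₃ = 0.4364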